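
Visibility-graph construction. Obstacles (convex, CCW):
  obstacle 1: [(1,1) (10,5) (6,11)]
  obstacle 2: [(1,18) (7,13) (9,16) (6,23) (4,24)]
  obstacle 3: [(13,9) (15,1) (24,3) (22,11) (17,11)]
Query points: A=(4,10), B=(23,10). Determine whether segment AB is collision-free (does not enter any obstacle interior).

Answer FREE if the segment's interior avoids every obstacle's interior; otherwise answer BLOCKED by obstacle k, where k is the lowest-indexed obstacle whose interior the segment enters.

BLOCKED by obstacle 1

Obstacle 1 [(1,1) (10,5) (6,11)]:
  edge (1,1)–(10,5): clear
  edge (10,5)–(6,11): crosses AB
  edge (6,11)–(1,1): crosses AB
  → BLOCKED
Obstacle 2 [(1,18) (7,13) (9,16) (6,23) (4,24)]:
  edge (1,18)–(7,13): clear
  edge (7,13)–(9,16): clear
  edge (9,16)–(6,23): clear
  edge (6,23)–(4,24): clear
  edge (4,24)–(1,18): clear
  midpoint (27/2,10) outside
  → clear
Obstacle 3 [(13,9) (15,1) (24,3) (22,11) (17,11)]:
  edge (13,9)–(15,1): clear
  edge (15,1)–(24,3): clear
  edge (24,3)–(22,11): crosses AB
  edge (22,11)–(17,11): clear
  edge (17,11)–(13,9): crosses AB
  → BLOCKED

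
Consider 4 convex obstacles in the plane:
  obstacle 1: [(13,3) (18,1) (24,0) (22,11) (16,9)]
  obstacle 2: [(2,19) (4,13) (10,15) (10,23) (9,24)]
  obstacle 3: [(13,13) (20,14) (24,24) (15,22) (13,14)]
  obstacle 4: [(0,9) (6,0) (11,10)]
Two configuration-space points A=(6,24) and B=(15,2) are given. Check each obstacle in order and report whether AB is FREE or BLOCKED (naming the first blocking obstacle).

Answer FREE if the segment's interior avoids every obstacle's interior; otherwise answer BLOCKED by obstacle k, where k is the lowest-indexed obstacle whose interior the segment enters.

Obstacle 1 [(13,3) (18,1) (24,0) (22,11) (16,9)]:
  edge (13,3)–(18,1): crosses AB
  edge (18,1)–(24,0): clear
  edge (24,0)–(22,11): clear
  edge (22,11)–(16,9): clear
  edge (16,9)–(13,3): crosses AB
  → BLOCKED
Obstacle 2 [(2,19) (4,13) (10,15) (10,23) (9,24)]:
  edge (2,19)–(4,13): clear
  edge (4,13)–(10,15): crosses AB
  edge (10,15)–(10,23): clear
  edge (10,23)–(9,24): clear
  edge (9,24)–(2,19): crosses AB
  → BLOCKED
Obstacle 3 [(13,13) (20,14) (24,24) (15,22) (13,14)]:
  edge (13,13)–(20,14): clear
  edge (20,14)–(24,24): clear
  edge (24,24)–(15,22): clear
  edge (15,22)–(13,14): clear
  edge (13,14)–(13,13): clear
  midpoint (21/2,13) outside
  → clear
Obstacle 4 [(0,9) (6,0) (11,10)]:
  edge (0,9)–(6,0): clear
  edge (6,0)–(11,10): clear
  edge (11,10)–(0,9): clear
  midpoint (21/2,13) outside
  → clear

BLOCKED by obstacle 1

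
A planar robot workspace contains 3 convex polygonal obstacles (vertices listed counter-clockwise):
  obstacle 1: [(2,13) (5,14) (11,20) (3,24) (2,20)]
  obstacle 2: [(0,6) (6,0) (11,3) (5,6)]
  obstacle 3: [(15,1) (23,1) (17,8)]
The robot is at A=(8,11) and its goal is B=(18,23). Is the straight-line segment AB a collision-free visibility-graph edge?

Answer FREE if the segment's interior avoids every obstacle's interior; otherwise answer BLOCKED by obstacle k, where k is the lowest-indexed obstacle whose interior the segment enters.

FREE

Obstacle 1 [(2,13) (5,14) (11,20) (3,24) (2,20)]:
  edge (2,13)–(5,14): clear
  edge (5,14)–(11,20): clear
  edge (11,20)–(3,24): clear
  edge (3,24)–(2,20): clear
  edge (2,20)–(2,13): clear
  midpoint (13,17) outside
  → clear
Obstacle 2 [(0,6) (6,0) (11,3) (5,6)]:
  edge (0,6)–(6,0): clear
  edge (6,0)–(11,3): clear
  edge (11,3)–(5,6): clear
  edge (5,6)–(0,6): clear
  midpoint (13,17) outside
  → clear
Obstacle 3 [(15,1) (23,1) (17,8)]:
  edge (15,1)–(23,1): clear
  edge (23,1)–(17,8): clear
  edge (17,8)–(15,1): clear
  midpoint (13,17) outside
  → clear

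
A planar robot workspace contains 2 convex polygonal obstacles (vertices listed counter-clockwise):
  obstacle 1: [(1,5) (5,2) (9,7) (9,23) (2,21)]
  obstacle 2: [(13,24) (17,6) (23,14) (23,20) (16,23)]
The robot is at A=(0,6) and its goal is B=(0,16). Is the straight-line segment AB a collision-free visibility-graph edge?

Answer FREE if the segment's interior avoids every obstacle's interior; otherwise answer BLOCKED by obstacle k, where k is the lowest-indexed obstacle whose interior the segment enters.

FREE

Obstacle 1 [(1,5) (5,2) (9,7) (9,23) (2,21)]:
  edge (1,5)–(5,2): clear
  edge (5,2)–(9,7): clear
  edge (9,7)–(9,23): clear
  edge (9,23)–(2,21): clear
  edge (2,21)–(1,5): clear
  midpoint (0,11) outside
  → clear
Obstacle 2 [(13,24) (17,6) (23,14) (23,20) (16,23)]:
  edge (13,24)–(17,6): clear
  edge (17,6)–(23,14): clear
  edge (23,14)–(23,20): clear
  edge (23,20)–(16,23): clear
  edge (16,23)–(13,24): clear
  midpoint (0,11) outside
  → clear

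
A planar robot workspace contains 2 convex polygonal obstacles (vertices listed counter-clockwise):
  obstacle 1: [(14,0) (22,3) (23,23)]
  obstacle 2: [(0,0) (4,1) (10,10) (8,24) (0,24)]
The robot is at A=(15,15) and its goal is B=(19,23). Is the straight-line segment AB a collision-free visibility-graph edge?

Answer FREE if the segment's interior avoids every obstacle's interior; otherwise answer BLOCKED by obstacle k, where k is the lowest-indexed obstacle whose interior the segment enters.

FREE

Obstacle 1 [(14,0) (22,3) (23,23)]:
  edge (14,0)–(22,3): clear
  edge (22,3)–(23,23): clear
  edge (23,23)–(14,0): clear
  midpoint (17,19) outside
  → clear
Obstacle 2 [(0,0) (4,1) (10,10) (8,24) (0,24)]:
  edge (0,0)–(4,1): clear
  edge (4,1)–(10,10): clear
  edge (10,10)–(8,24): clear
  edge (8,24)–(0,24): clear
  edge (0,24)–(0,0): clear
  midpoint (17,19) outside
  → clear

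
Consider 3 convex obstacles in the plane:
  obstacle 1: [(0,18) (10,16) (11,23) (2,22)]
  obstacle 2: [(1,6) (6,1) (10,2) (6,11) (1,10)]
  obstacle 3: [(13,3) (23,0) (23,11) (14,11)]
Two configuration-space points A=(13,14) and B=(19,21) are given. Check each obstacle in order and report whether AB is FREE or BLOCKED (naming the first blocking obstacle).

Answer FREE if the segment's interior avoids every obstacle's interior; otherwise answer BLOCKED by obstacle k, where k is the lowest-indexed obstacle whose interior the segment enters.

FREE

Obstacle 1 [(0,18) (10,16) (11,23) (2,22)]:
  edge (0,18)–(10,16): clear
  edge (10,16)–(11,23): clear
  edge (11,23)–(2,22): clear
  edge (2,22)–(0,18): clear
  midpoint (16,35/2) outside
  → clear
Obstacle 2 [(1,6) (6,1) (10,2) (6,11) (1,10)]:
  edge (1,6)–(6,1): clear
  edge (6,1)–(10,2): clear
  edge (10,2)–(6,11): clear
  edge (6,11)–(1,10): clear
  edge (1,10)–(1,6): clear
  midpoint (16,35/2) outside
  → clear
Obstacle 3 [(13,3) (23,0) (23,11) (14,11)]:
  edge (13,3)–(23,0): clear
  edge (23,0)–(23,11): clear
  edge (23,11)–(14,11): clear
  edge (14,11)–(13,3): clear
  midpoint (16,35/2) outside
  → clear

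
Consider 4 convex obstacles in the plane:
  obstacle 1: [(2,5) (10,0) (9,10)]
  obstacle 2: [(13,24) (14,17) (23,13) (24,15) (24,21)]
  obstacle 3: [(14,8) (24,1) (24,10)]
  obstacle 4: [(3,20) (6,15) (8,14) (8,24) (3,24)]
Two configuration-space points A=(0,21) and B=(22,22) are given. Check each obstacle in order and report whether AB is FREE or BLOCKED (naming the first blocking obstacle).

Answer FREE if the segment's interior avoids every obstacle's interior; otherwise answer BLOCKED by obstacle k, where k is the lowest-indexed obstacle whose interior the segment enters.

Obstacle 1 [(2,5) (10,0) (9,10)]:
  edge (2,5)–(10,0): clear
  edge (10,0)–(9,10): clear
  edge (9,10)–(2,5): clear
  midpoint (11,43/2) outside
  → clear
Obstacle 2 [(13,24) (14,17) (23,13) (24,15) (24,21)]:
  edge (13,24)–(14,17): crosses AB
  edge (14,17)–(23,13): clear
  edge (23,13)–(24,15): clear
  edge (24,15)–(24,21): clear
  edge (24,21)–(13,24): crosses AB
  → BLOCKED
Obstacle 3 [(14,8) (24,1) (24,10)]:
  edge (14,8)–(24,1): clear
  edge (24,1)–(24,10): clear
  edge (24,10)–(14,8): clear
  midpoint (11,43/2) outside
  → clear
Obstacle 4 [(3,20) (6,15) (8,14) (8,24) (3,24)]:
  edge (3,20)–(6,15): clear
  edge (6,15)–(8,14): clear
  edge (8,14)–(8,24): crosses AB
  edge (8,24)–(3,24): clear
  edge (3,24)–(3,20): crosses AB
  → BLOCKED

BLOCKED by obstacle 2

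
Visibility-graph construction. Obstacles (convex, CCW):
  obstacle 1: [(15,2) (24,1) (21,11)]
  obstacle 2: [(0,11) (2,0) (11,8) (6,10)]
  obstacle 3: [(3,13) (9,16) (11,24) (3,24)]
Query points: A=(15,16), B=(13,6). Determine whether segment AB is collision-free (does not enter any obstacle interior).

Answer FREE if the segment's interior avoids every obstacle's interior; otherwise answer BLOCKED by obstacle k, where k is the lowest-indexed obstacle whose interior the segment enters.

Obstacle 1 [(15,2) (24,1) (21,11)]:
  edge (15,2)–(24,1): clear
  edge (24,1)–(21,11): clear
  edge (21,11)–(15,2): clear
  midpoint (14,11) outside
  → clear
Obstacle 2 [(0,11) (2,0) (11,8) (6,10)]:
  edge (0,11)–(2,0): clear
  edge (2,0)–(11,8): clear
  edge (11,8)–(6,10): clear
  edge (6,10)–(0,11): clear
  midpoint (14,11) outside
  → clear
Obstacle 3 [(3,13) (9,16) (11,24) (3,24)]:
  edge (3,13)–(9,16): clear
  edge (9,16)–(11,24): clear
  edge (11,24)–(3,24): clear
  edge (3,24)–(3,13): clear
  midpoint (14,11) outside
  → clear

FREE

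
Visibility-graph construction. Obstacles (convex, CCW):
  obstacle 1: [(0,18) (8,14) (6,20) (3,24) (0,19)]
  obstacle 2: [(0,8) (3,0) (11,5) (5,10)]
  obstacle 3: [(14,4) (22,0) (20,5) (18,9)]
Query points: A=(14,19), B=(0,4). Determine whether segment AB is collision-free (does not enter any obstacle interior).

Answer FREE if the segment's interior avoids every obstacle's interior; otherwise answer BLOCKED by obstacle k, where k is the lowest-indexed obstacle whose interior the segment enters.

BLOCKED by obstacle 2

Obstacle 1 [(0,18) (8,14) (6,20) (3,24) (0,19)]:
  edge (0,18)–(8,14): clear
  edge (8,14)–(6,20): clear
  edge (6,20)–(3,24): clear
  edge (3,24)–(0,19): clear
  edge (0,19)–(0,18): clear
  midpoint (7,23/2) outside
  → clear
Obstacle 2 [(0,8) (3,0) (11,5) (5,10)]:
  edge (0,8)–(3,0): crosses AB
  edge (3,0)–(11,5): clear
  edge (11,5)–(5,10): crosses AB
  edge (5,10)–(0,8): clear
  → BLOCKED
Obstacle 3 [(14,4) (22,0) (20,5) (18,9)]:
  edge (14,4)–(22,0): clear
  edge (22,0)–(20,5): clear
  edge (20,5)–(18,9): clear
  edge (18,9)–(14,4): clear
  midpoint (7,23/2) outside
  → clear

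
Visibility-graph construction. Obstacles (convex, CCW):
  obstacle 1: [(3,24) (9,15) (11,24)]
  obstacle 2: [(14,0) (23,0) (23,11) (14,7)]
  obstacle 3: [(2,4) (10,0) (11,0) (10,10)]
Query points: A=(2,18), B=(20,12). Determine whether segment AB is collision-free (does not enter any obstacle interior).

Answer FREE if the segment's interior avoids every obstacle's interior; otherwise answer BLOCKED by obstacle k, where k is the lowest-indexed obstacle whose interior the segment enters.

BLOCKED by obstacle 1

Obstacle 1 [(3,24) (9,15) (11,24)]:
  edge (3,24)–(9,15): crosses AB
  edge (9,15)–(11,24): crosses AB
  edge (11,24)–(3,24): clear
  → BLOCKED
Obstacle 2 [(14,0) (23,0) (23,11) (14,7)]:
  edge (14,0)–(23,0): clear
  edge (23,0)–(23,11): clear
  edge (23,11)–(14,7): clear
  edge (14,7)–(14,0): clear
  midpoint (11,15) outside
  → clear
Obstacle 3 [(2,4) (10,0) (11,0) (10,10)]:
  edge (2,4)–(10,0): clear
  edge (10,0)–(11,0): clear
  edge (11,0)–(10,10): clear
  edge (10,10)–(2,4): clear
  midpoint (11,15) outside
  → clear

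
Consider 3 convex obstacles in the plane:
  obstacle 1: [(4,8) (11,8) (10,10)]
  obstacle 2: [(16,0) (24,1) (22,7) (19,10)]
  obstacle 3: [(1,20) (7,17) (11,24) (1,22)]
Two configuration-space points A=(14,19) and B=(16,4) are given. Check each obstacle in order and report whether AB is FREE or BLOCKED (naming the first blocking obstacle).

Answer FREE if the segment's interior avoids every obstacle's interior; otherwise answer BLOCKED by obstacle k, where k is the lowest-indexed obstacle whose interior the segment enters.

FREE

Obstacle 1 [(4,8) (11,8) (10,10)]:
  edge (4,8)–(11,8): clear
  edge (11,8)–(10,10): clear
  edge (10,10)–(4,8): clear
  midpoint (15,23/2) outside
  → clear
Obstacle 2 [(16,0) (24,1) (22,7) (19,10)]:
  edge (16,0)–(24,1): clear
  edge (24,1)–(22,7): clear
  edge (22,7)–(19,10): clear
  edge (19,10)–(16,0): clear
  midpoint (15,23/2) outside
  → clear
Obstacle 3 [(1,20) (7,17) (11,24) (1,22)]:
  edge (1,20)–(7,17): clear
  edge (7,17)–(11,24): clear
  edge (11,24)–(1,22): clear
  edge (1,22)–(1,20): clear
  midpoint (15,23/2) outside
  → clear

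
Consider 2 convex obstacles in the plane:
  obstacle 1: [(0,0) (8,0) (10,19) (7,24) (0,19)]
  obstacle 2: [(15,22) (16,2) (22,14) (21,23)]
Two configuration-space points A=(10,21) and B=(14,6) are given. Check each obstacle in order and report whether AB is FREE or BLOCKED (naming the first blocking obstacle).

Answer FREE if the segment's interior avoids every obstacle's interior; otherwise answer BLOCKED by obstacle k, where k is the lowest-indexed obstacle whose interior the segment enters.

Obstacle 1 [(0,0) (8,0) (10,19) (7,24) (0,19)]:
  edge (0,0)–(8,0): clear
  edge (8,0)–(10,19): clear
  edge (10,19)–(7,24): clear
  edge (7,24)–(0,19): clear
  edge (0,19)–(0,0): clear
  midpoint (12,27/2) outside
  → clear
Obstacle 2 [(15,22) (16,2) (22,14) (21,23)]:
  edge (15,22)–(16,2): clear
  edge (16,2)–(22,14): clear
  edge (22,14)–(21,23): clear
  edge (21,23)–(15,22): clear
  midpoint (12,27/2) outside
  → clear

FREE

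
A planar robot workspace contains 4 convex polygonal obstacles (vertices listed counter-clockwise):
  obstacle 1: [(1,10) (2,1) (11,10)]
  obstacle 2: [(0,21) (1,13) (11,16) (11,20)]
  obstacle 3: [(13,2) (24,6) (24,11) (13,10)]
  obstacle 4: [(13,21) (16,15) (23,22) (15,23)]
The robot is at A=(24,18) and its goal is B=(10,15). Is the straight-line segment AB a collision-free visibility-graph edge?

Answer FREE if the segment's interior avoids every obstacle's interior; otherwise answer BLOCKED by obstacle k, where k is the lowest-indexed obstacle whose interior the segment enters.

Obstacle 1 [(1,10) (2,1) (11,10)]:
  edge (1,10)–(2,1): clear
  edge (2,1)–(11,10): clear
  edge (11,10)–(1,10): clear
  midpoint (17,33/2) outside
  → clear
Obstacle 2 [(0,21) (1,13) (11,16) (11,20)]:
  edge (0,21)–(1,13): clear
  edge (1,13)–(11,16): clear
  edge (11,16)–(11,20): clear
  edge (11,20)–(0,21): clear
  midpoint (17,33/2) outside
  → clear
Obstacle 3 [(13,2) (24,6) (24,11) (13,10)]:
  edge (13,2)–(24,6): clear
  edge (24,6)–(24,11): clear
  edge (24,11)–(13,10): clear
  edge (13,10)–(13,2): clear
  midpoint (17,33/2) outside
  → clear
Obstacle 4 [(13,21) (16,15) (23,22) (15,23)]:
  edge (13,21)–(16,15): crosses AB
  edge (16,15)–(23,22): crosses AB
  edge (23,22)–(15,23): clear
  edge (15,23)–(13,21): clear
  → BLOCKED

BLOCKED by obstacle 4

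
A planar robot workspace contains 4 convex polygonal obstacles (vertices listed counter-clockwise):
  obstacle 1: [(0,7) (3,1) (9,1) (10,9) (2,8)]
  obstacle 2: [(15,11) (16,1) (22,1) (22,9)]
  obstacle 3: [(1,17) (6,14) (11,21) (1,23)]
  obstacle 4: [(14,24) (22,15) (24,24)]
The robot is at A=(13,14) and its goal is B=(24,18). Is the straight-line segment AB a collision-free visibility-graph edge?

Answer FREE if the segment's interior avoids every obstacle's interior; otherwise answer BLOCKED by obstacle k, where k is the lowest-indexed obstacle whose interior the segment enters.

BLOCKED by obstacle 4

Obstacle 1 [(0,7) (3,1) (9,1) (10,9) (2,8)]:
  edge (0,7)–(3,1): clear
  edge (3,1)–(9,1): clear
  edge (9,1)–(10,9): clear
  edge (10,9)–(2,8): clear
  edge (2,8)–(0,7): clear
  midpoint (37/2,16) outside
  → clear
Obstacle 2 [(15,11) (16,1) (22,1) (22,9)]:
  edge (15,11)–(16,1): clear
  edge (16,1)–(22,1): clear
  edge (22,1)–(22,9): clear
  edge (22,9)–(15,11): clear
  midpoint (37/2,16) outside
  → clear
Obstacle 3 [(1,17) (6,14) (11,21) (1,23)]:
  edge (1,17)–(6,14): clear
  edge (6,14)–(11,21): clear
  edge (11,21)–(1,23): clear
  edge (1,23)–(1,17): clear
  midpoint (37/2,16) outside
  → clear
Obstacle 4 [(14,24) (22,15) (24,24)]:
  edge (14,24)–(22,15): crosses AB
  edge (22,15)–(24,24): crosses AB
  edge (24,24)–(14,24): clear
  → BLOCKED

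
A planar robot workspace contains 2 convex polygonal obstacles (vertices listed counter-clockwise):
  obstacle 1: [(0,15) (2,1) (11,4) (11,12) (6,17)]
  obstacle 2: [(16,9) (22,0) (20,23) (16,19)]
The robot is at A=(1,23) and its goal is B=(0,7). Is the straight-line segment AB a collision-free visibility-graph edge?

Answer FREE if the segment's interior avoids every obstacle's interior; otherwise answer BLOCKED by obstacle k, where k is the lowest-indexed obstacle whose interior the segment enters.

BLOCKED by obstacle 1

Obstacle 1 [(0,15) (2,1) (11,4) (11,12) (6,17)]:
  edge (0,15)–(2,1): crosses AB
  edge (2,1)–(11,4): clear
  edge (11,4)–(11,12): clear
  edge (11,12)–(6,17): clear
  edge (6,17)–(0,15): crosses AB
  → BLOCKED
Obstacle 2 [(16,9) (22,0) (20,23) (16,19)]:
  edge (16,9)–(22,0): clear
  edge (22,0)–(20,23): clear
  edge (20,23)–(16,19): clear
  edge (16,19)–(16,9): clear
  midpoint (1/2,15) outside
  → clear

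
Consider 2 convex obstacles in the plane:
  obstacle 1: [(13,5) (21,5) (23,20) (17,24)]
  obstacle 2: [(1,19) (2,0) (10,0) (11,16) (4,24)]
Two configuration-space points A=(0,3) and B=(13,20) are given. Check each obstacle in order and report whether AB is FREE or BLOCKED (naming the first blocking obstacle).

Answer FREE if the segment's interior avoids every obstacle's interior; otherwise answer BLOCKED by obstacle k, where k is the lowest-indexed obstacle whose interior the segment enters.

Obstacle 1 [(13,5) (21,5) (23,20) (17,24)]:
  edge (13,5)–(21,5): clear
  edge (21,5)–(23,20): clear
  edge (23,20)–(17,24): clear
  edge (17,24)–(13,5): clear
  midpoint (13/2,23/2) outside
  → clear
Obstacle 2 [(1,19) (2,0) (10,0) (11,16) (4,24)]:
  edge (1,19)–(2,0): crosses AB
  edge (2,0)–(10,0): clear
  edge (10,0)–(11,16): clear
  edge (11,16)–(4,24): crosses AB
  edge (4,24)–(1,19): clear
  → BLOCKED

BLOCKED by obstacle 2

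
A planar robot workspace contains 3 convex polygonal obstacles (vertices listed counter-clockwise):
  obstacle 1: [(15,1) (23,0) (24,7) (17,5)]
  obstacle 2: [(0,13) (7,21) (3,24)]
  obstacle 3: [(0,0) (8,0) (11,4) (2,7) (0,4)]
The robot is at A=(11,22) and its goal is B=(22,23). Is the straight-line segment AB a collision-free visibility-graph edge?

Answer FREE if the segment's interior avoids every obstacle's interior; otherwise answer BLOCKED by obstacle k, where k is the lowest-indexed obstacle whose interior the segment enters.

Obstacle 1 [(15,1) (23,0) (24,7) (17,5)]:
  edge (15,1)–(23,0): clear
  edge (23,0)–(24,7): clear
  edge (24,7)–(17,5): clear
  edge (17,5)–(15,1): clear
  midpoint (33/2,45/2) outside
  → clear
Obstacle 2 [(0,13) (7,21) (3,24)]:
  edge (0,13)–(7,21): clear
  edge (7,21)–(3,24): clear
  edge (3,24)–(0,13): clear
  midpoint (33/2,45/2) outside
  → clear
Obstacle 3 [(0,0) (8,0) (11,4) (2,7) (0,4)]:
  edge (0,0)–(8,0): clear
  edge (8,0)–(11,4): clear
  edge (11,4)–(2,7): clear
  edge (2,7)–(0,4): clear
  edge (0,4)–(0,0): clear
  midpoint (33/2,45/2) outside
  → clear

FREE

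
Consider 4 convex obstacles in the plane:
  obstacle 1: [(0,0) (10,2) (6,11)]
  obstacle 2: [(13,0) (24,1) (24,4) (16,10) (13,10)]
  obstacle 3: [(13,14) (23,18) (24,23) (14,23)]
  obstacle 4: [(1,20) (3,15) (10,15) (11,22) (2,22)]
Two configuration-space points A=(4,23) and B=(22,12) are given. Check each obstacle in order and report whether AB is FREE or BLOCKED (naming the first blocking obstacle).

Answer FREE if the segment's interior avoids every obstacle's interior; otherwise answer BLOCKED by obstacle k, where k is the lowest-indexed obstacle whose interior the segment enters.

Obstacle 1 [(0,0) (10,2) (6,11)]:
  edge (0,0)–(10,2): clear
  edge (10,2)–(6,11): clear
  edge (6,11)–(0,0): clear
  midpoint (13,35/2) outside
  → clear
Obstacle 2 [(13,0) (24,1) (24,4) (16,10) (13,10)]:
  edge (13,0)–(24,1): clear
  edge (24,1)–(24,4): clear
  edge (24,4)–(16,10): clear
  edge (16,10)–(13,10): clear
  edge (13,10)–(13,0): clear
  midpoint (13,35/2) outside
  → clear
Obstacle 3 [(13,14) (23,18) (24,23) (14,23)]:
  edge (13,14)–(23,18): crosses AB
  edge (23,18)–(24,23): clear
  edge (24,23)–(14,23): clear
  edge (14,23)–(13,14): crosses AB
  → BLOCKED
Obstacle 4 [(1,20) (3,15) (10,15) (11,22) (2,22)]:
  edge (1,20)–(3,15): clear
  edge (3,15)–(10,15): clear
  edge (10,15)–(11,22): crosses AB
  edge (11,22)–(2,22): crosses AB
  edge (2,22)–(1,20): clear
  → BLOCKED

BLOCKED by obstacle 3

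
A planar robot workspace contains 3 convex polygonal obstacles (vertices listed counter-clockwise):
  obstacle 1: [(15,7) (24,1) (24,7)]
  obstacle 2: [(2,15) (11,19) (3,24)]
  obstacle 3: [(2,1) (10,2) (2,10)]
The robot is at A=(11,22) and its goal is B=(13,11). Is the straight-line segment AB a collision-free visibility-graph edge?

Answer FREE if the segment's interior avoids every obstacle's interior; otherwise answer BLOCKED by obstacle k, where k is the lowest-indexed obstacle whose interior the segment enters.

Obstacle 1 [(15,7) (24,1) (24,7)]:
  edge (15,7)–(24,1): clear
  edge (24,1)–(24,7): clear
  edge (24,7)–(15,7): clear
  midpoint (12,33/2) outside
  → clear
Obstacle 2 [(2,15) (11,19) (3,24)]:
  edge (2,15)–(11,19): clear
  edge (11,19)–(3,24): clear
  edge (3,24)–(2,15): clear
  midpoint (12,33/2) outside
  → clear
Obstacle 3 [(2,1) (10,2) (2,10)]:
  edge (2,1)–(10,2): clear
  edge (10,2)–(2,10): clear
  edge (2,10)–(2,1): clear
  midpoint (12,33/2) outside
  → clear

FREE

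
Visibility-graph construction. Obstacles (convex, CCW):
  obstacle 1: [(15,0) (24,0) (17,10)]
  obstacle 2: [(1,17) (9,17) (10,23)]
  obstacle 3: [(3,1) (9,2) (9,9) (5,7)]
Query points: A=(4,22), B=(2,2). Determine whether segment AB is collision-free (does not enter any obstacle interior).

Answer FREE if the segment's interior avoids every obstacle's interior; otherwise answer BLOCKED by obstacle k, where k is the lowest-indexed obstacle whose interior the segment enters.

BLOCKED by obstacle 2

Obstacle 1 [(15,0) (24,0) (17,10)]:
  edge (15,0)–(24,0): clear
  edge (24,0)–(17,10): clear
  edge (17,10)–(15,0): clear
  midpoint (3,12) outside
  → clear
Obstacle 2 [(1,17) (9,17) (10,23)]:
  edge (1,17)–(9,17): crosses AB
  edge (9,17)–(10,23): clear
  edge (10,23)–(1,17): crosses AB
  → BLOCKED
Obstacle 3 [(3,1) (9,2) (9,9) (5,7)]:
  edge (3,1)–(9,2): clear
  edge (9,2)–(9,9): clear
  edge (9,9)–(5,7): clear
  edge (5,7)–(3,1): clear
  midpoint (3,12) outside
  → clear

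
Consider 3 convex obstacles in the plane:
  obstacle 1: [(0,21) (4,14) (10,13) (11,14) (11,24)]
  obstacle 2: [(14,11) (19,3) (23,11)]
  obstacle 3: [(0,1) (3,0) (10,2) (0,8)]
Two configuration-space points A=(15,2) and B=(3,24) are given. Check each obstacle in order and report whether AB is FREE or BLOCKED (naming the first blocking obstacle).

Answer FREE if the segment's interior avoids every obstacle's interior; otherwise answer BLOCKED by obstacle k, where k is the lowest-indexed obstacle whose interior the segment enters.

BLOCKED by obstacle 1

Obstacle 1 [(0,21) (4,14) (10,13) (11,14) (11,24)]:
  edge (0,21)–(4,14): clear
  edge (4,14)–(10,13): crosses AB
  edge (10,13)–(11,14): clear
  edge (11,14)–(11,24): clear
  edge (11,24)–(0,21): crosses AB
  → BLOCKED
Obstacle 2 [(14,11) (19,3) (23,11)]:
  edge (14,11)–(19,3): clear
  edge (19,3)–(23,11): clear
  edge (23,11)–(14,11): clear
  midpoint (9,13) outside
  → clear
Obstacle 3 [(0,1) (3,0) (10,2) (0,8)]:
  edge (0,1)–(3,0): clear
  edge (3,0)–(10,2): clear
  edge (10,2)–(0,8): clear
  edge (0,8)–(0,1): clear
  midpoint (9,13) outside
  → clear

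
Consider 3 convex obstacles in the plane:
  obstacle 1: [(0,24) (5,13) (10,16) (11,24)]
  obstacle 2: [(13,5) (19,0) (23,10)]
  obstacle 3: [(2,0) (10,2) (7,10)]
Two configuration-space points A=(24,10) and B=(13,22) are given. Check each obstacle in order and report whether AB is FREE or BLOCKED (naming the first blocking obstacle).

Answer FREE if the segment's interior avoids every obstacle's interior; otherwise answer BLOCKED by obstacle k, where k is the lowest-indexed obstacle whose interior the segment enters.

FREE

Obstacle 1 [(0,24) (5,13) (10,16) (11,24)]:
  edge (0,24)–(5,13): clear
  edge (5,13)–(10,16): clear
  edge (10,16)–(11,24): clear
  edge (11,24)–(0,24): clear
  midpoint (37/2,16) outside
  → clear
Obstacle 2 [(13,5) (19,0) (23,10)]:
  edge (13,5)–(19,0): clear
  edge (19,0)–(23,10): clear
  edge (23,10)–(13,5): clear
  midpoint (37/2,16) outside
  → clear
Obstacle 3 [(2,0) (10,2) (7,10)]:
  edge (2,0)–(10,2): clear
  edge (10,2)–(7,10): clear
  edge (7,10)–(2,0): clear
  midpoint (37/2,16) outside
  → clear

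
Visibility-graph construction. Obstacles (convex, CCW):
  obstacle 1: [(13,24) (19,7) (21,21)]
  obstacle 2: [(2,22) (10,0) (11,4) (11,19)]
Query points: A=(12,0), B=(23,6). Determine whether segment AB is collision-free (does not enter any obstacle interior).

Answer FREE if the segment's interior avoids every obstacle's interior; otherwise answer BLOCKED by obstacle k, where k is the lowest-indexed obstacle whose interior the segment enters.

Obstacle 1 [(13,24) (19,7) (21,21)]:
  edge (13,24)–(19,7): clear
  edge (19,7)–(21,21): clear
  edge (21,21)–(13,24): clear
  midpoint (35/2,3) outside
  → clear
Obstacle 2 [(2,22) (10,0) (11,4) (11,19)]:
  edge (2,22)–(10,0): clear
  edge (10,0)–(11,4): clear
  edge (11,4)–(11,19): clear
  edge (11,19)–(2,22): clear
  midpoint (35/2,3) outside
  → clear

FREE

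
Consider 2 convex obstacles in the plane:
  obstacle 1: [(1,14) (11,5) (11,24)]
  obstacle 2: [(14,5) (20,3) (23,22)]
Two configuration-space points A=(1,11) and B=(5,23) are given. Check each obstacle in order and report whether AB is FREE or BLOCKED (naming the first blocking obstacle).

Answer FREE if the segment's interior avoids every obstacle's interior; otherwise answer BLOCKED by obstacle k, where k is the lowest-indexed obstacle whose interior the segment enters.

BLOCKED by obstacle 1

Obstacle 1 [(1,14) (11,5) (11,24)]:
  edge (1,14)–(11,5): crosses AB
  edge (11,5)–(11,24): clear
  edge (11,24)–(1,14): crosses AB
  → BLOCKED
Obstacle 2 [(14,5) (20,3) (23,22)]:
  edge (14,5)–(20,3): clear
  edge (20,3)–(23,22): clear
  edge (23,22)–(14,5): clear
  midpoint (3,17) outside
  → clear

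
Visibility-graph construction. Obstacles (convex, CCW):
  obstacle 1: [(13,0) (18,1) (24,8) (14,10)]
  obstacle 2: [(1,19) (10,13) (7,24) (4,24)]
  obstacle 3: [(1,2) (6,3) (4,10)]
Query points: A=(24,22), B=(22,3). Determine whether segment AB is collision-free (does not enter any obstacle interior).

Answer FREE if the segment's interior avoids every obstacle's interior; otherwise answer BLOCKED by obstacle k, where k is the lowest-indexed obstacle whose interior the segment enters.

Obstacle 1 [(13,0) (18,1) (24,8) (14,10)]:
  edge (13,0)–(18,1): clear
  edge (18,1)–(24,8): crosses AB
  edge (24,8)–(14,10): crosses AB
  edge (14,10)–(13,0): clear
  → BLOCKED
Obstacle 2 [(1,19) (10,13) (7,24) (4,24)]:
  edge (1,19)–(10,13): clear
  edge (10,13)–(7,24): clear
  edge (7,24)–(4,24): clear
  edge (4,24)–(1,19): clear
  midpoint (23,25/2) outside
  → clear
Obstacle 3 [(1,2) (6,3) (4,10)]:
  edge (1,2)–(6,3): clear
  edge (6,3)–(4,10): clear
  edge (4,10)–(1,2): clear
  midpoint (23,25/2) outside
  → clear

BLOCKED by obstacle 1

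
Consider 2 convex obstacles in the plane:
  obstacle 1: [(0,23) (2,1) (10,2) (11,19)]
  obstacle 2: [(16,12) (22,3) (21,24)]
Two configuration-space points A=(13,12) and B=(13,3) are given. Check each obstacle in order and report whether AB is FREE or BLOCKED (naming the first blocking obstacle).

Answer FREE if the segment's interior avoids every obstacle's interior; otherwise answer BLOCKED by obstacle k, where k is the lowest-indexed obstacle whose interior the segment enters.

FREE

Obstacle 1 [(0,23) (2,1) (10,2) (11,19)]:
  edge (0,23)–(2,1): clear
  edge (2,1)–(10,2): clear
  edge (10,2)–(11,19): clear
  edge (11,19)–(0,23): clear
  midpoint (13,15/2) outside
  → clear
Obstacle 2 [(16,12) (22,3) (21,24)]:
  edge (16,12)–(22,3): clear
  edge (22,3)–(21,24): clear
  edge (21,24)–(16,12): clear
  midpoint (13,15/2) outside
  → clear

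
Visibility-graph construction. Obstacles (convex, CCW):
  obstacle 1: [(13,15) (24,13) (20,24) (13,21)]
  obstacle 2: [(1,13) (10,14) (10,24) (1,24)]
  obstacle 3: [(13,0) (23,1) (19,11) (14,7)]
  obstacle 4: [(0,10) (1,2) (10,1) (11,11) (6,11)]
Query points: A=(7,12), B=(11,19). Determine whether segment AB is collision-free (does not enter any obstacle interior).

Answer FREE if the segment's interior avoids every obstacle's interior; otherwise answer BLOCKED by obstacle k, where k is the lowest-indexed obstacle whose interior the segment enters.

BLOCKED by obstacle 2

Obstacle 1 [(13,15) (24,13) (20,24) (13,21)]:
  edge (13,15)–(24,13): clear
  edge (24,13)–(20,24): clear
  edge (20,24)–(13,21): clear
  edge (13,21)–(13,15): clear
  midpoint (9,31/2) outside
  → clear
Obstacle 2 [(1,13) (10,14) (10,24) (1,24)]:
  edge (1,13)–(10,14): crosses AB
  edge (10,14)–(10,24): crosses AB
  edge (10,24)–(1,24): clear
  edge (1,24)–(1,13): clear
  → BLOCKED
Obstacle 3 [(13,0) (23,1) (19,11) (14,7)]:
  edge (13,0)–(23,1): clear
  edge (23,1)–(19,11): clear
  edge (19,11)–(14,7): clear
  edge (14,7)–(13,0): clear
  midpoint (9,31/2) outside
  → clear
Obstacle 4 [(0,10) (1,2) (10,1) (11,11) (6,11)]:
  edge (0,10)–(1,2): clear
  edge (1,2)–(10,1): clear
  edge (10,1)–(11,11): clear
  edge (11,11)–(6,11): clear
  edge (6,11)–(0,10): clear
  midpoint (9,31/2) outside
  → clear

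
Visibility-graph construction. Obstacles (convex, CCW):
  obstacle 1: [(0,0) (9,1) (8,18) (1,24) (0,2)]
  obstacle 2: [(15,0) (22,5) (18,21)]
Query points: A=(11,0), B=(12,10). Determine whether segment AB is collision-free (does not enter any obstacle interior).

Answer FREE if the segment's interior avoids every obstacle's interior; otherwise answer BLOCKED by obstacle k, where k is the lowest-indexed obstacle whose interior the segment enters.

FREE

Obstacle 1 [(0,0) (9,1) (8,18) (1,24) (0,2)]:
  edge (0,0)–(9,1): clear
  edge (9,1)–(8,18): clear
  edge (8,18)–(1,24): clear
  edge (1,24)–(0,2): clear
  edge (0,2)–(0,0): clear
  midpoint (23/2,5) outside
  → clear
Obstacle 2 [(15,0) (22,5) (18,21)]:
  edge (15,0)–(22,5): clear
  edge (22,5)–(18,21): clear
  edge (18,21)–(15,0): clear
  midpoint (23/2,5) outside
  → clear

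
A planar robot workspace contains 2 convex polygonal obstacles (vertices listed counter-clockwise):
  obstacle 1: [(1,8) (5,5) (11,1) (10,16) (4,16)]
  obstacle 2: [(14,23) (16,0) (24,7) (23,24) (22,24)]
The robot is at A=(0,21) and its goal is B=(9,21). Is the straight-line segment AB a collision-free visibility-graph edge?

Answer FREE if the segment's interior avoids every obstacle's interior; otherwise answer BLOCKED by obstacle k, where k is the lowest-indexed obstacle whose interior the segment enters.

FREE

Obstacle 1 [(1,8) (5,5) (11,1) (10,16) (4,16)]:
  edge (1,8)–(5,5): clear
  edge (5,5)–(11,1): clear
  edge (11,1)–(10,16): clear
  edge (10,16)–(4,16): clear
  edge (4,16)–(1,8): clear
  midpoint (9/2,21) outside
  → clear
Obstacle 2 [(14,23) (16,0) (24,7) (23,24) (22,24)]:
  edge (14,23)–(16,0): clear
  edge (16,0)–(24,7): clear
  edge (24,7)–(23,24): clear
  edge (23,24)–(22,24): clear
  edge (22,24)–(14,23): clear
  midpoint (9/2,21) outside
  → clear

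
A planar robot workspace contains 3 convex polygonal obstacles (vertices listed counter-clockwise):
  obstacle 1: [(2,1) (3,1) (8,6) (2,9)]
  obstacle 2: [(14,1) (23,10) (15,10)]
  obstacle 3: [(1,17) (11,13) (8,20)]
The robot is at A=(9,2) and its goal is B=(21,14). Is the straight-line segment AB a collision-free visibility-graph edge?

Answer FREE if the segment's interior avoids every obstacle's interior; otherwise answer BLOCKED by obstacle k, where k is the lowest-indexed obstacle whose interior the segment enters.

Obstacle 1 [(2,1) (3,1) (8,6) (2,9)]:
  edge (2,1)–(3,1): clear
  edge (3,1)–(8,6): clear
  edge (8,6)–(2,9): clear
  edge (2,9)–(2,1): clear
  midpoint (15,8) outside
  → clear
Obstacle 2 [(14,1) (23,10) (15,10)]:
  edge (14,1)–(23,10): clear
  edge (23,10)–(15,10): crosses AB
  edge (15,10)–(14,1): crosses AB
  → BLOCKED
Obstacle 3 [(1,17) (11,13) (8,20)]:
  edge (1,17)–(11,13): clear
  edge (11,13)–(8,20): clear
  edge (8,20)–(1,17): clear
  midpoint (15,8) outside
  → clear

BLOCKED by obstacle 2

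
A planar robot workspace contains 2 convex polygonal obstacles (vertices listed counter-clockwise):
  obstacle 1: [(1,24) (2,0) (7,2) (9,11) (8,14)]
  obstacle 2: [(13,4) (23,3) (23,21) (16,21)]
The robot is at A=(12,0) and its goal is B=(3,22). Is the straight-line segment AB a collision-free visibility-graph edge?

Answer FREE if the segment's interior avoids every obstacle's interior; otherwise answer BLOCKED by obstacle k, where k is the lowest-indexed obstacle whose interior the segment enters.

BLOCKED by obstacle 1

Obstacle 1 [(1,24) (2,0) (7,2) (9,11) (8,14)]:
  edge (1,24)–(2,0): clear
  edge (2,0)–(7,2): clear
  edge (7,2)–(9,11): crosses AB
  edge (9,11)–(8,14): clear
  edge (8,14)–(1,24): crosses AB
  → BLOCKED
Obstacle 2 [(13,4) (23,3) (23,21) (16,21)]:
  edge (13,4)–(23,3): clear
  edge (23,3)–(23,21): clear
  edge (23,21)–(16,21): clear
  edge (16,21)–(13,4): clear
  midpoint (15/2,11) outside
  → clear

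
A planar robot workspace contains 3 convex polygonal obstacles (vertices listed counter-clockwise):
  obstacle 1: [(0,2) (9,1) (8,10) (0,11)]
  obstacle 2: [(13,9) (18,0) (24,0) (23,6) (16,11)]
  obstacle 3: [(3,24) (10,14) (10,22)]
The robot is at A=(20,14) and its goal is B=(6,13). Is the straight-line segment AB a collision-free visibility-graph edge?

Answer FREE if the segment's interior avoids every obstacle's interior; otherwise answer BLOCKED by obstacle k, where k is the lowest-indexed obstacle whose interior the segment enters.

FREE

Obstacle 1 [(0,2) (9,1) (8,10) (0,11)]:
  edge (0,2)–(9,1): clear
  edge (9,1)–(8,10): clear
  edge (8,10)–(0,11): clear
  edge (0,11)–(0,2): clear
  midpoint (13,27/2) outside
  → clear
Obstacle 2 [(13,9) (18,0) (24,0) (23,6) (16,11)]:
  edge (13,9)–(18,0): clear
  edge (18,0)–(24,0): clear
  edge (24,0)–(23,6): clear
  edge (23,6)–(16,11): clear
  edge (16,11)–(13,9): clear
  midpoint (13,27/2) outside
  → clear
Obstacle 3 [(3,24) (10,14) (10,22)]:
  edge (3,24)–(10,14): clear
  edge (10,14)–(10,22): clear
  edge (10,22)–(3,24): clear
  midpoint (13,27/2) outside
  → clear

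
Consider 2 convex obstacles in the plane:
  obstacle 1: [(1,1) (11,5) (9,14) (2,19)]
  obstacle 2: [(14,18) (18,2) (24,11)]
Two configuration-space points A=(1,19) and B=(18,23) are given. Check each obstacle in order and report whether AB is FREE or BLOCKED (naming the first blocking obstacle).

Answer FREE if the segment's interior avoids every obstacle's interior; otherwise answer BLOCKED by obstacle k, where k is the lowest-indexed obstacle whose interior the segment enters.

Obstacle 1 [(1,1) (11,5) (9,14) (2,19)]:
  edge (1,1)–(11,5): clear
  edge (11,5)–(9,14): clear
  edge (9,14)–(2,19): clear
  edge (2,19)–(1,1): clear
  midpoint (19/2,21) outside
  → clear
Obstacle 2 [(14,18) (18,2) (24,11)]:
  edge (14,18)–(18,2): clear
  edge (18,2)–(24,11): clear
  edge (24,11)–(14,18): clear
  midpoint (19/2,21) outside
  → clear

FREE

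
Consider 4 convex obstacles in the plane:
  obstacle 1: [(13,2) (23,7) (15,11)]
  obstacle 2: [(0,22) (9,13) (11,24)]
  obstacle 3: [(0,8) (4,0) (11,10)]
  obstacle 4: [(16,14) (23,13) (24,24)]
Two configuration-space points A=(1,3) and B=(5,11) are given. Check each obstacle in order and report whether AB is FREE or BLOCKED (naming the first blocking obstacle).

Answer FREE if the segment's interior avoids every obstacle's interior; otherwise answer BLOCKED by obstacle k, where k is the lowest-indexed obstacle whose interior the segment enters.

BLOCKED by obstacle 3

Obstacle 1 [(13,2) (23,7) (15,11)]:
  edge (13,2)–(23,7): clear
  edge (23,7)–(15,11): clear
  edge (15,11)–(13,2): clear
  midpoint (3,7) outside
  → clear
Obstacle 2 [(0,22) (9,13) (11,24)]:
  edge (0,22)–(9,13): clear
  edge (9,13)–(11,24): clear
  edge (11,24)–(0,22): clear
  midpoint (3,7) outside
  → clear
Obstacle 3 [(0,8) (4,0) (11,10)]:
  edge (0,8)–(4,0): crosses AB
  edge (4,0)–(11,10): clear
  edge (11,10)–(0,8): crosses AB
  → BLOCKED
Obstacle 4 [(16,14) (23,13) (24,24)]:
  edge (16,14)–(23,13): clear
  edge (23,13)–(24,24): clear
  edge (24,24)–(16,14): clear
  midpoint (3,7) outside
  → clear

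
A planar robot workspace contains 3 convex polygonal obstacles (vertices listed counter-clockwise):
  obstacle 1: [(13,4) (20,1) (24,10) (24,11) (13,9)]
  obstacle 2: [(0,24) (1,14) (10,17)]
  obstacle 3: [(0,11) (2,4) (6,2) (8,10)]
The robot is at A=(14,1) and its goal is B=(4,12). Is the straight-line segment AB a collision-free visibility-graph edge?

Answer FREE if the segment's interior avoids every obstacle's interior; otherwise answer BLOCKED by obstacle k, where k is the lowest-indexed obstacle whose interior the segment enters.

BLOCKED by obstacle 3

Obstacle 1 [(13,4) (20,1) (24,10) (24,11) (13,9)]:
  edge (13,4)–(20,1): clear
  edge (20,1)–(24,10): clear
  edge (24,10)–(24,11): clear
  edge (24,11)–(13,9): clear
  edge (13,9)–(13,4): clear
  midpoint (9,13/2) outside
  → clear
Obstacle 2 [(0,24) (1,14) (10,17)]:
  edge (0,24)–(1,14): clear
  edge (1,14)–(10,17): clear
  edge (10,17)–(0,24): clear
  midpoint (9,13/2) outside
  → clear
Obstacle 3 [(0,11) (2,4) (6,2) (8,10)]:
  edge (0,11)–(2,4): clear
  edge (2,4)–(6,2): clear
  edge (6,2)–(8,10): crosses AB
  edge (8,10)–(0,11): crosses AB
  → BLOCKED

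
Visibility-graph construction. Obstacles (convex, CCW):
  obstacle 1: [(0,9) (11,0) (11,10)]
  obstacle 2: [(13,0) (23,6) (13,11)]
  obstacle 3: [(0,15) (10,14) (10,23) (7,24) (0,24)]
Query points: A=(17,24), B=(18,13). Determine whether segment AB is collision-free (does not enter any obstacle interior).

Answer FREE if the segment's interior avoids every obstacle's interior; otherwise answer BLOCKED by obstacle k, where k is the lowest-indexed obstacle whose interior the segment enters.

Obstacle 1 [(0,9) (11,0) (11,10)]:
  edge (0,9)–(11,0): clear
  edge (11,0)–(11,10): clear
  edge (11,10)–(0,9): clear
  midpoint (35/2,37/2) outside
  → clear
Obstacle 2 [(13,0) (23,6) (13,11)]:
  edge (13,0)–(23,6): clear
  edge (23,6)–(13,11): clear
  edge (13,11)–(13,0): clear
  midpoint (35/2,37/2) outside
  → clear
Obstacle 3 [(0,15) (10,14) (10,23) (7,24) (0,24)]:
  edge (0,15)–(10,14): clear
  edge (10,14)–(10,23): clear
  edge (10,23)–(7,24): clear
  edge (7,24)–(0,24): clear
  edge (0,24)–(0,15): clear
  midpoint (35/2,37/2) outside
  → clear

FREE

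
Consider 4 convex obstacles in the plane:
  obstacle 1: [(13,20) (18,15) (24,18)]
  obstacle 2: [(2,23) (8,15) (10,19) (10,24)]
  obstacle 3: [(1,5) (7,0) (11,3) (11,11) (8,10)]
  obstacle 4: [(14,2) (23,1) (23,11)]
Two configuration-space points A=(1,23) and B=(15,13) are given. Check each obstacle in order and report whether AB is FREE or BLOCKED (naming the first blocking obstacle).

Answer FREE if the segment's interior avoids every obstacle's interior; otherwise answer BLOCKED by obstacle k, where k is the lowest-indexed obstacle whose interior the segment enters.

Obstacle 1 [(13,20) (18,15) (24,18)]:
  edge (13,20)–(18,15): clear
  edge (18,15)–(24,18): clear
  edge (24,18)–(13,20): clear
  midpoint (8,18) outside
  → clear
Obstacle 2 [(2,23) (8,15) (10,19) (10,24)]:
  edge (2,23)–(8,15): crosses AB
  edge (8,15)–(10,19): crosses AB
  edge (10,19)–(10,24): clear
  edge (10,24)–(2,23): clear
  → BLOCKED
Obstacle 3 [(1,5) (7,0) (11,3) (11,11) (8,10)]:
  edge (1,5)–(7,0): clear
  edge (7,0)–(11,3): clear
  edge (11,3)–(11,11): clear
  edge (11,11)–(8,10): clear
  edge (8,10)–(1,5): clear
  midpoint (8,18) outside
  → clear
Obstacle 4 [(14,2) (23,1) (23,11)]:
  edge (14,2)–(23,1): clear
  edge (23,1)–(23,11): clear
  edge (23,11)–(14,2): clear
  midpoint (8,18) outside
  → clear

BLOCKED by obstacle 2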